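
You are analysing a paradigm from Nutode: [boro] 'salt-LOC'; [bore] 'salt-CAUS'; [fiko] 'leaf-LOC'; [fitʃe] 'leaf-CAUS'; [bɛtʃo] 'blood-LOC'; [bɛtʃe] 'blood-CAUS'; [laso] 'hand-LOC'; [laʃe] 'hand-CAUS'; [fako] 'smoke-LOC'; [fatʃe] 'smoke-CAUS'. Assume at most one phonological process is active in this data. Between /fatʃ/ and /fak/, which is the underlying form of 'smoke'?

/fak/

In [fako] and [fatʃe] the final segment of 'smoke' alternates: [k] ~ [tʃ].
Compare 'blood', with invariant [tʃ] in [bɛtʃo] and [bɛtʃe]: an analysis with underlying /tʃ/ and a rule producing [k] before the LOC suffix would wrongly predict alternation here too.
The underlying segment must be /k/; /k/ and /s/ become palato-alveolar [tʃ] and [ʃ] before a front vowel, yielding [tʃ] there.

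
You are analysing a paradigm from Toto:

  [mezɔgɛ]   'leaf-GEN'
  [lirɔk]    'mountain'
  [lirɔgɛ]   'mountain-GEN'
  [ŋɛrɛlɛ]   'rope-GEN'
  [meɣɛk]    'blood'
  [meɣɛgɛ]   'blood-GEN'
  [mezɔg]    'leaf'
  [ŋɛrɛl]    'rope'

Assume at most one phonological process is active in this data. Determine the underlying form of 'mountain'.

The root 'mountain' surfaces as [lirɔk] and [lirɔgɛ], with a stem-final [k] ~ [g] alternation.
If /g/ were underlying and a rule turned it into [k] in isolation, 'leaf' would also alternate; but it has [g] in both [mezɔg] and [mezɔgɛ].
The underlying segment must be /k/; voiceless stops become voiced between vowels, yielding [g] there.

/lirɔk/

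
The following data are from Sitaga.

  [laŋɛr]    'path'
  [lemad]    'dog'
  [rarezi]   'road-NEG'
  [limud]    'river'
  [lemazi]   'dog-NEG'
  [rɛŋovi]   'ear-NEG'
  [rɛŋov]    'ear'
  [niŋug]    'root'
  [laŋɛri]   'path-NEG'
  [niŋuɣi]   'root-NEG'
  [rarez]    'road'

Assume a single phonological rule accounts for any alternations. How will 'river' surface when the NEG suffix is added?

The root 'dog' surfaces as [lemazi] and [lemad], with a stem-final [z] ~ [d] alternation.
The stem 'road' ([rarezi], [rarez]) shows [z] unchanged in both environments, so [z] cannot be basic with [d] derived in isolation.
Therefore /d/ is basic and [z] is derived by intervocalic spirantization (voiced stops become fricatives between vowels).
From [limud] the stem 'river' is /limud/; between vowels this yields [limuzi].

[limuzi]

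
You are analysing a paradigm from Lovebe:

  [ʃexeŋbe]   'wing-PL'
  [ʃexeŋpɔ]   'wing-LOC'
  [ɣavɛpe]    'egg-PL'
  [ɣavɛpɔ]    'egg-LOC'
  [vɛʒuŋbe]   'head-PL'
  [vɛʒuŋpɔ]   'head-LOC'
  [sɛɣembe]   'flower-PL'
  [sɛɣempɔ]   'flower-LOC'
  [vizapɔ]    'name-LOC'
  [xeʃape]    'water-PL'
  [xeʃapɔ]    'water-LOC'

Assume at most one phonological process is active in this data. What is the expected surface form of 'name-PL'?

The PL morpheme has two allomorphs, [-be] and [-pe].
The LOC suffix, which begins with [p], is invariant after every stem; so [p] is not altered by any rule here.
The PL suffix is therefore /-be/ underlyingly, with post-vocalic devoicing: voiced stops become voiceless after a vowel.
After 'name', which ends in a vowel, the suffix surfaces as [-pe], giving [vizape].

[vizape]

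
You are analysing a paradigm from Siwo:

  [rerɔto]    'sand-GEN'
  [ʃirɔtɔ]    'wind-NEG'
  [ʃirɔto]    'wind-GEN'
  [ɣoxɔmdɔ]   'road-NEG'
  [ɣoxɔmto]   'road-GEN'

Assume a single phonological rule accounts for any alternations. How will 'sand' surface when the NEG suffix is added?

The NEG morpheme has two allomorphs, [-dɔ] and [-tɔ].
By contrast the GEN suffix keeps its initial [t] throughout — that segment must be underlying.
So the underlying form is /-dɔ/, and voiced stops become voiceless after a vowel.
After 'sand', which ends in a vowel, the suffix surfaces as [-tɔ], giving [rerɔtɔ].

[rerɔtɔ]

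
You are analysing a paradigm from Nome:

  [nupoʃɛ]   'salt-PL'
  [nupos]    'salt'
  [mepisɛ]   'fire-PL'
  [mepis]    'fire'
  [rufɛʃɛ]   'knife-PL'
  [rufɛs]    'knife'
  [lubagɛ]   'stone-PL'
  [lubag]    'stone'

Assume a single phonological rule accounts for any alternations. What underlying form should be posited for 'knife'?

'knife' shows [ʃ] ~ [s] at the end of the stem ([rufɛʃɛ] vs [rufɛs]).
If /s/ were underlying and a rule turned it into [ʃ] before the PL suffix, 'fire' would also alternate; but it has [s] in both [mepisɛ] and [mepis].
So /ʃ/ is underlying, and a rule of depalatalization — palato-alveolar /ʃ/ becomes [s] when no front vowel follows — gives [s].
Hence 'knife' is /rufɛʃ/ underlyingly.

/rufɛʃ/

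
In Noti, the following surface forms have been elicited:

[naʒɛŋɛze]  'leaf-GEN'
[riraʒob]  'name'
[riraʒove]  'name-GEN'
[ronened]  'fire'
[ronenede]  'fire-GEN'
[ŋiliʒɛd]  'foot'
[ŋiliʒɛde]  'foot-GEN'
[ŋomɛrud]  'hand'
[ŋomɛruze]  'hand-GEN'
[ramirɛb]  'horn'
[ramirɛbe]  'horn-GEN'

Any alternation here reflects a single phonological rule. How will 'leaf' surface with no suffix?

[naʒɛŋɛd]

In [ŋomɛrud] and [ŋomɛruze] the final segment of 'hand' alternates: [d] ~ [z].
But 'foot' keeps [d] in both environments ([ŋiliʒɛd], [ŋiliʒɛde]), so there is no rule changing /d/ to [z] before the GEN suffix.
Therefore /z/ is basic and [d] is derived by word-final hardening (voiced fricatives become stops word-finally).
From [naʒɛŋɛze] the stem 'leaf' is /naʒɛŋɛz/; word-finally this yields [naʒɛŋɛd].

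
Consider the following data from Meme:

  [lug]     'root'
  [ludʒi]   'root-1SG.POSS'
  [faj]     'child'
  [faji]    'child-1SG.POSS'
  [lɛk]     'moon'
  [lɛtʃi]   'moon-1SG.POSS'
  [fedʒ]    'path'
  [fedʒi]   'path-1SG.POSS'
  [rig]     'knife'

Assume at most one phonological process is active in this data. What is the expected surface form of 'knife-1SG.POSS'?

[ridʒi]

'root' shows [g] ~ [dʒ] at the end of the stem ([lug] vs [ludʒi]).
Compare 'path', with invariant [dʒ] in [fedʒ] and [fedʒi]: an analysis with underlying /dʒ/ and a rule producing [g] in isolation would wrongly predict alternation here too.
The underlying segment must be /g/; /k/ and /g/ become palato-alveolar [tʃ] and [dʒ] before a front vowel, yielding [dʒ] there.
The one attested form of 'knife', [rig], shows underlying /rig/. Applying the same rule before a front vowel gives [ridʒi].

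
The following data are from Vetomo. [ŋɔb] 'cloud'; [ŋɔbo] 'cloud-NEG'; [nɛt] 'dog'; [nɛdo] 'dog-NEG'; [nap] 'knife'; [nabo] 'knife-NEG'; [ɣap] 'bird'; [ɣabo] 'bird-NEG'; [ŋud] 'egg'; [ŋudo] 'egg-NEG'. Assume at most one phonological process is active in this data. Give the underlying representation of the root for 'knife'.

In [nap] and [nabo] the final segment of 'knife' alternates: [p] ~ [b].
If /b/ were underlying and a rule turned it into [p] in isolation, 'cloud' would also alternate; but it has [b] in both [ŋɔb] and [ŋɔbo].
So /p/ is underlying, and a rule of intervocalic voicing — voiceless stops become voiced between vowels — gives [b].
The underlying form of 'knife' is therefore /nap/.

/nap/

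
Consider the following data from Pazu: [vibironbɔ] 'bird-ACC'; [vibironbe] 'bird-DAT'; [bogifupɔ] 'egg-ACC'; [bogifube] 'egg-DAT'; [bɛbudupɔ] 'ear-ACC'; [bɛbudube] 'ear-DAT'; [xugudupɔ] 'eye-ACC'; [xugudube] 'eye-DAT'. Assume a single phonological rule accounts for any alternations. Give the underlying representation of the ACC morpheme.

The ACC morpheme has two allomorphs, [-bɔ] and [-pɔ].
By contrast the DAT suffix keeps its initial [b] throughout — that segment must be underlying.
The ACC suffix is therefore /-pɔ/ underlyingly, with post-nasal voicing: voiceless stops become voiced after a nasal.

/-pɔ/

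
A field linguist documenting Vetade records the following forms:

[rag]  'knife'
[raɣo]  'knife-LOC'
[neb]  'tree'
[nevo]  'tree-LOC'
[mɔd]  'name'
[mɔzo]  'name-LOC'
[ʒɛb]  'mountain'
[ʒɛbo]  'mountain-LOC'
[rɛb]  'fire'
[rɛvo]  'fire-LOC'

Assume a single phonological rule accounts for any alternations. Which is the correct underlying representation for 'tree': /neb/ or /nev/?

'tree' shows [b] ~ [v] at the end of the stem ([neb] vs [nevo]).
If /b/ were underlying and a rule turned it into [v] before the LOC suffix, 'mountain' would also alternate; but it has [b] in both [ʒɛb] and [ʒɛbo].
So /v/ is underlying, and a rule of word-final hardening — voiced fricatives become stops word-finally — gives [b].

/nev/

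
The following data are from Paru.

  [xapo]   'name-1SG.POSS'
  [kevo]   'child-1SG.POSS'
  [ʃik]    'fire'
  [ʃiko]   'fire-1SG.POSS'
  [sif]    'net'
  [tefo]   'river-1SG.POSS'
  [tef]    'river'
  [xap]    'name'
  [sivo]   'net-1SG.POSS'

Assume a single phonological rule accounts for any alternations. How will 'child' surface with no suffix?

[kef]

The root 'net' surfaces as [sif] and [sivo], with a stem-final [f] ~ [v] alternation.
But 'river' keeps [f] in both environments ([tef], [tefo]), so there is no rule changing /f/ to [v] before the 1SG.POSS suffix.
The underlying segment must be /v/; voiced obstruents become voiceless word-finally, yielding [f] there.
From [kevo] the stem 'child' is /kev/; word-finally this yields [kef].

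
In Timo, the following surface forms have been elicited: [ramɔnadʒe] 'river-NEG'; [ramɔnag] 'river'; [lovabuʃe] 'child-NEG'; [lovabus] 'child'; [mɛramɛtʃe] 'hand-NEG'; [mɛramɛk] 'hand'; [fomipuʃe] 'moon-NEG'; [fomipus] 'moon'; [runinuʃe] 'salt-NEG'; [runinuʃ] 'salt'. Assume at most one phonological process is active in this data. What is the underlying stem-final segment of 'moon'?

/s/

The stem for 'moon' ends in [ʃ] in [fomipuʃe] but [s] in [fomipus].
But 'salt' keeps [ʃ] in both environments ([runinuʃe], [runinuʃ]), so there is no rule changing /ʃ/ to [s] in isolation.
Therefore /s/ is basic and [ʃ] is derived by palatalization before a front vowel (/k/, /g/ and /s/ become palato-alveolar [tʃ], [dʒ] and [ʃ] before a front vowel).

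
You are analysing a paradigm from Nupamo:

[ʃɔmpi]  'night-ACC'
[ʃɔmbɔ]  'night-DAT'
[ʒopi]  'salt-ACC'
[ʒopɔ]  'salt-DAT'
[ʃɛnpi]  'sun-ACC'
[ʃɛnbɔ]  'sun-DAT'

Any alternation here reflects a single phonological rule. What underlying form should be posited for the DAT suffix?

The DAT morpheme has two allomorphs, [-bɔ] and [-pɔ].
The ACC suffix, which begins with [p], is invariant after every stem; so [p] is not altered by any rule here.
So the underlying form is /-bɔ/, and voiced stops become voiceless after a vowel.

/-bɔ/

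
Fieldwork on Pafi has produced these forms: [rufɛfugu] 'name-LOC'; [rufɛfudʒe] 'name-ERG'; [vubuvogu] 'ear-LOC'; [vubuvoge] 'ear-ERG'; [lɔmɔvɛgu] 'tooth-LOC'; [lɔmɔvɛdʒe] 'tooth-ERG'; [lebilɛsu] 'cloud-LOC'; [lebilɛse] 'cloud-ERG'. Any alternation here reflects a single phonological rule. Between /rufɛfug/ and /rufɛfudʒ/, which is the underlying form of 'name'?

'name' shows [g] ~ [dʒ] at the end of the stem ([rufɛfugu] vs [rufɛfudʒe]).
If /g/ were underlying and a rule turned it into [dʒ] before the ERG suffix, 'ear' would also alternate; but it has [g] in both [vubuvogu] and [vubuvoge].
The underlying segment must be /dʒ/; palato-alveolar /dʒ/ becomes [g] when no front vowel follows, yielding [g] there.

/rufɛfudʒ/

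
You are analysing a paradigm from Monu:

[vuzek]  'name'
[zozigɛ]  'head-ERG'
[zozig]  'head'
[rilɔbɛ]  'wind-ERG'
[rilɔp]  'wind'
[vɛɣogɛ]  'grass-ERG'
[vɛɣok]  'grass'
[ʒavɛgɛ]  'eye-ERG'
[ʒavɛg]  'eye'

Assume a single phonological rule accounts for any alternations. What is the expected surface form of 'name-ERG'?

'grass' shows [g] ~ [k] at the end of the stem ([vɛɣogɛ] vs [vɛɣok]).
But 'head' keeps [g] in both environments ([zozigɛ], [zozig]), so there is no rule changing /g/ to [k] in isolation.
The underlying segment must be /k/; voiceless stops become voiced between vowels, yielding [g] there.
The one attested form of 'name', [vuzek], shows underlying /vuzek/. Applying the same rule between vowels gives [vuzegɛ].

[vuzegɛ]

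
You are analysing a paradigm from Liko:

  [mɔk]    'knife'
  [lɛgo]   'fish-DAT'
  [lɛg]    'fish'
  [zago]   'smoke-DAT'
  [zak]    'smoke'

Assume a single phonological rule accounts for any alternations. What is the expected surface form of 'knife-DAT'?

'smoke' shows [g] ~ [k] at the end of the stem ([zago] vs [zak]).
But 'fish' keeps [g] in both environments ([lɛgo], [lɛg]), so there is no rule changing /g/ to [k] in isolation.
So /k/ is underlying, and a rule of intervocalic voicing — voiceless stops become voiced between vowels — gives [g].
The one attested form of 'knife', [mɔk], shows underlying /mɔk/. Applying the same rule between vowels gives [mɔgo].

[mɔgo]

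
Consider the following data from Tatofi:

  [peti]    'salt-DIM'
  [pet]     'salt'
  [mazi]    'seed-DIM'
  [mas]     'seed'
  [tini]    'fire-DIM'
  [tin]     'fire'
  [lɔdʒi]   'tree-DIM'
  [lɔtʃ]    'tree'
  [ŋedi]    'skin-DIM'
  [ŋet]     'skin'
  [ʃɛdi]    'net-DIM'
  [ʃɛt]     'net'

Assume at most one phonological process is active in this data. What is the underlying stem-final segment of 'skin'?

/d/

In [ŋedi] and [ŋet] the final segment of 'skin' alternates: [d] ~ [t].
Compare 'salt', with invariant [t] in [peti] and [pet]: an analysis with underlying /t/ and a rule producing [d] before the DIM suffix would wrongly predict alternation here too.
The underlying segment must be /d/; voiced obstruents become voiceless word-finally, yielding [t] there.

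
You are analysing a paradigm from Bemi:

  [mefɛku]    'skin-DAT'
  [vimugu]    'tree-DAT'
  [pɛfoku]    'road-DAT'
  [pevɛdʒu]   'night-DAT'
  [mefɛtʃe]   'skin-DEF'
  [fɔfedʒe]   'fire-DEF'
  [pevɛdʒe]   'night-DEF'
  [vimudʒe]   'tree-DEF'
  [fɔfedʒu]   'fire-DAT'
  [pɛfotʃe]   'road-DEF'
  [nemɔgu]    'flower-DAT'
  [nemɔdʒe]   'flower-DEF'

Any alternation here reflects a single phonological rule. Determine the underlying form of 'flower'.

In [nemɔdʒe] and [nemɔgu] the final segment of 'flower' alternates: [dʒ] ~ [g].
If /dʒ/ were underlying and a rule turned it into [g] before the DAT suffix, 'fire' would also alternate; but it has [dʒ] in both [fɔfedʒe] and [fɔfedʒu].
The underlying segment must be /g/; /k/ and /g/ become palato-alveolar [tʃ] and [dʒ] before a front vowel, yielding [dʒ] there.
Hence 'flower' is /nemɔg/ underlyingly.

/nemɔg/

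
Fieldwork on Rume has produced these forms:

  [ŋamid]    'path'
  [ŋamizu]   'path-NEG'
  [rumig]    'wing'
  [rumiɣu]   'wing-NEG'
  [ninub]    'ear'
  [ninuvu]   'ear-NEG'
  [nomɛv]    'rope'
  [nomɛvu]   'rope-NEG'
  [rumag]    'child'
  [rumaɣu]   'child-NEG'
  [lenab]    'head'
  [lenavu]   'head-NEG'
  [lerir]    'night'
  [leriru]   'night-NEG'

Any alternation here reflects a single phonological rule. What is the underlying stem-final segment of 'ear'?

'ear' shows [b] ~ [v] at the end of the stem ([ninub] vs [ninuvu]).
If /v/ were underlying and a rule turned it into [b] in isolation, 'rope' would also alternate; but it has [v] in both [nomɛv] and [nomɛvu].
The alternation reflects intervocalic spirantization: voiced stops become fricatives between vowels. /b/ is underlying.

/b/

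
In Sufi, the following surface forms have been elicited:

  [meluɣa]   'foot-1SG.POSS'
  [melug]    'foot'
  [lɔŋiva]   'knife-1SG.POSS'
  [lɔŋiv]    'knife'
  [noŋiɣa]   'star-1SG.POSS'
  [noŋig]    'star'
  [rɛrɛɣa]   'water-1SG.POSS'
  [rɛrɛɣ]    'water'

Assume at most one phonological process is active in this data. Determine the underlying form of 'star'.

The root 'star' surfaces as [noŋiɣa] and [noŋig], with a stem-final [ɣ] ~ [g] alternation.
But 'water' keeps [ɣ] in both environments ([rɛrɛɣa], [rɛrɛɣ]), so there is no rule changing /ɣ/ to [g] in isolation.
Therefore /g/ is basic and [ɣ] is derived by intervocalic spirantization (voiced stops become fricatives between vowels).
So 'star' = /noŋig/.

/noŋig/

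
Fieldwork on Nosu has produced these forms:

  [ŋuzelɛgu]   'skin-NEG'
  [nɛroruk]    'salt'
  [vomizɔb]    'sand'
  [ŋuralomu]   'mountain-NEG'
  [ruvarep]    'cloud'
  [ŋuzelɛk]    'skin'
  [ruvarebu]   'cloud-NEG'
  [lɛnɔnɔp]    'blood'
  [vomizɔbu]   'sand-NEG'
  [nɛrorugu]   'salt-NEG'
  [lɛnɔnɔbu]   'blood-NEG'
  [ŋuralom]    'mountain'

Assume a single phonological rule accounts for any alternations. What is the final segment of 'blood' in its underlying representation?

/p/

The root 'blood' surfaces as [lɛnɔnɔp] and [lɛnɔnɔbu], with a stem-final [p] ~ [b] alternation.
If /b/ were underlying and a rule turned it into [p] in isolation, 'sand' would also alternate; but it has [b] in both [vomizɔb] and [vomizɔbu].
The alternation reflects intervocalic voicing: voiceless stops become voiced between vowels. /p/ is underlying.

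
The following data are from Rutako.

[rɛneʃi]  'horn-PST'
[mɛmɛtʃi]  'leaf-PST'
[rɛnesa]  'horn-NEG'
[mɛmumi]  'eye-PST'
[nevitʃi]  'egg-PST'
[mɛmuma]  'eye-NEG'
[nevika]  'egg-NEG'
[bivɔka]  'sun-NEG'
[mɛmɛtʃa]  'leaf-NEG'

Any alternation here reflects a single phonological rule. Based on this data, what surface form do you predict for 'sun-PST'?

[bivɔtʃi]

'egg' shows [k] ~ [tʃ] at the end of the stem ([nevika] vs [nevitʃi]).
The stem 'leaf' ([mɛmɛtʃa], [mɛmɛtʃi]) shows [tʃ] unchanged in both environments, so [tʃ] cannot be basic with [k] derived before the NEG suffix.
So /k/ is underlying, and a rule of palatalization before a front vowel — /k/ and /s/ become palato-alveolar [tʃ] and [ʃ] before a front vowel — gives [tʃ].
From [bivɔka] the stem 'sun' is /bivɔk/; before a front vowel this yields [bivɔtʃi].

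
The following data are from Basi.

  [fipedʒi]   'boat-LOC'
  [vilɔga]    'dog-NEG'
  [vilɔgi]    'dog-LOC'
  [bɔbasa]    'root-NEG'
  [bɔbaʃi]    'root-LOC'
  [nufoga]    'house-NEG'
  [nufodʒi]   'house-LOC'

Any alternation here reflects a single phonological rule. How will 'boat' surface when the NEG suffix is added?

[fipega]

The root 'house' surfaces as [nufoga] and [nufodʒi], with a stem-final [g] ~ [dʒ] alternation.
The stem 'dog' ([vilɔga], [vilɔgi]) shows [g] unchanged in both environments, so [g] cannot be basic with [dʒ] derived before the LOC suffix.
The alternation reflects depalatalization: palato-alveolar /dʒ/ and /ʃ/ become [g] and [s] when no front vowel follows. /dʒ/ is underlying.
The one attested form of 'boat', [fipedʒi], shows underlying /fipedʒ/. Applying the same rule when no front vowel follows gives [fipega].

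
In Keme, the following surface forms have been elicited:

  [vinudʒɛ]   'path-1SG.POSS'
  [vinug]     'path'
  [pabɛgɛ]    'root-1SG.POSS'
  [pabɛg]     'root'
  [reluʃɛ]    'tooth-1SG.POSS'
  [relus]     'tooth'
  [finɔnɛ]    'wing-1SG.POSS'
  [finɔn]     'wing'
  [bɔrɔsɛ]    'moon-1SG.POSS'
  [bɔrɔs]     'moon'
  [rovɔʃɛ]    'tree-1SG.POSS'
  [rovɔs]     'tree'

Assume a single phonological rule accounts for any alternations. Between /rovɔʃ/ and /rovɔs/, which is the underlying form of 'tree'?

/rovɔʃ/

The root 'tree' surfaces as [rovɔʃɛ] and [rovɔs], with a stem-final [ʃ] ~ [s] alternation.
Compare 'moon', with invariant [s] in [bɔrɔsɛ] and [bɔrɔs]: an analysis with underlying /s/ and a rule producing [ʃ] before the 1SG.POSS suffix would wrongly predict alternation here too.
Therefore /ʃ/ is basic and [s] is derived by depalatalization (palato-alveolar /dʒ/ and /ʃ/ become [g] and [s] when no front vowel follows).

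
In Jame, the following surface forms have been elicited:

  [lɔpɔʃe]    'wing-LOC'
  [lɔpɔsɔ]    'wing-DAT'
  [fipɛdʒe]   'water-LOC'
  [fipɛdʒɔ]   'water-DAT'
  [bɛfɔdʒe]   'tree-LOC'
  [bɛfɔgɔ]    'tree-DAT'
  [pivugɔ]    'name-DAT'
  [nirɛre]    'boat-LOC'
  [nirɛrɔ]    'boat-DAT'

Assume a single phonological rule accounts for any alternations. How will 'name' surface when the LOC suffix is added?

[pivudʒe]

'tree' shows [dʒ] ~ [g] at the end of the stem ([bɛfɔdʒe] vs [bɛfɔgɔ]).
If /dʒ/ were underlying and a rule turned it into [g] before the DAT suffix, 'water' would also alternate; but it has [dʒ] in both [fipɛdʒe] and [fipɛdʒɔ].
The alternation reflects palatalization before a front vowel: /g/ and /s/ become palato-alveolar [dʒ] and [ʃ] before a front vowel. /g/ is underlying.
The one attested form of 'name', [pivugɔ], shows underlying /pivug/. Applying the same rule before a front vowel gives [pivudʒe].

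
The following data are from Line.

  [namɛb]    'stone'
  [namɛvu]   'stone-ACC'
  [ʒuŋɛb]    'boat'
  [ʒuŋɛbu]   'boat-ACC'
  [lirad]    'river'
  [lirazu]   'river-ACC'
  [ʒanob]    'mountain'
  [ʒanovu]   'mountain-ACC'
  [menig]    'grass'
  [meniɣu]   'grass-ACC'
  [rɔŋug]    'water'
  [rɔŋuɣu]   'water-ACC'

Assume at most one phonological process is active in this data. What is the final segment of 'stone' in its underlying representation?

The root 'stone' surfaces as [namɛb] and [namɛvu], with a stem-final [b] ~ [v] alternation.
But 'boat' keeps [b] in both environments ([ʒuŋɛb], [ʒuŋɛbu]), so there is no rule changing /b/ to [v] before the ACC suffix.
Therefore /v/ is basic and [b] is derived by word-final hardening (voiced fricatives become stops word-finally).

/v/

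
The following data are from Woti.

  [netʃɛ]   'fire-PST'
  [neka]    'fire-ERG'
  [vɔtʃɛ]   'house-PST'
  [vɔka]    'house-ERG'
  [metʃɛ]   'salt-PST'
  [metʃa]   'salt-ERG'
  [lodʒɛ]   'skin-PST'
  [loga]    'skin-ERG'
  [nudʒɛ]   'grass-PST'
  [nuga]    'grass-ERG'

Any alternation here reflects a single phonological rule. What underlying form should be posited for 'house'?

/vɔk/

The root 'house' surfaces as [vɔtʃɛ] and [vɔka], with a stem-final [tʃ] ~ [k] alternation.
If /tʃ/ were underlying and a rule turned it into [k] before the ERG suffix, 'salt' would also alternate; but it has [tʃ] in both [metʃɛ] and [metʃa].
The underlying segment must be /k/; /k/ and /g/ become palato-alveolar [tʃ] and [dʒ] before a front vowel, yielding [tʃ] there.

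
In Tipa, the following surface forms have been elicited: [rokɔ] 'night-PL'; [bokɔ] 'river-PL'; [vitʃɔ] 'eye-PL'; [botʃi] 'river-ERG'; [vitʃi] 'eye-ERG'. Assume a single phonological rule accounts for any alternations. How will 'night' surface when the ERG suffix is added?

[rotʃi]

'river' shows [k] ~ [tʃ] at the end of the stem ([bokɔ] vs [botʃi]).
Compare 'eye', with invariant [tʃ] in [vitʃɔ] and [vitʃi]: an analysis with underlying /tʃ/ and a rule producing [k] before the PL suffix would wrongly predict alternation here too.
Therefore /k/ is basic and [tʃ] is derived by palatalization before a front vowel (/k/ becomes palato-alveolar [tʃ] before a front vowel).
The one attested form of 'night', [rokɔ], shows underlying /rok/. Applying the same rule before a front vowel gives [rotʃi].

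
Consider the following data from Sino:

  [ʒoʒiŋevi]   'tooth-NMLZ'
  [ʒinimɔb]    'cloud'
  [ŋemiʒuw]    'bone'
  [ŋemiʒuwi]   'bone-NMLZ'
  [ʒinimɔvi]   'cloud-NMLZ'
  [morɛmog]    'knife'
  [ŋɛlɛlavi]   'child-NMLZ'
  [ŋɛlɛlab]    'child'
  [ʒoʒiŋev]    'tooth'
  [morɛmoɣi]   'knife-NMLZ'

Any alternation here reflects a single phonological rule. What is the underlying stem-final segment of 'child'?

The stem for 'child' ends in [b] in [ŋɛlɛlab] but [v] in [ŋɛlɛlavi].
The stem 'tooth' ([ʒoʒiŋev], [ʒoʒiŋevi]) shows [v] unchanged in both environments, so [v] cannot be basic with [b] derived in isolation.
The underlying segment must be /b/; voiced stops become fricatives between vowels, yielding [v] there.

/b/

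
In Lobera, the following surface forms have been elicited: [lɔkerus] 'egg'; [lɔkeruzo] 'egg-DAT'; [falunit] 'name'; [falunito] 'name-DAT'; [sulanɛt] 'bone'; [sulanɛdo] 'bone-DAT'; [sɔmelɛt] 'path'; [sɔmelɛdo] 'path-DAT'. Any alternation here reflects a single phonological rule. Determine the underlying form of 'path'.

The stem for 'path' ends in [t] in [sɔmelɛt] but [d] in [sɔmelɛdo].
The stem 'name' ([falunit], [falunito]) shows [t] unchanged in both environments, so [t] cannot be basic with [d] derived before the DAT suffix.
Therefore /d/ is basic and [t] is derived by word-final obstruent devoicing (voiced obstruents become voiceless word-finally).
The underlying form of 'path' is therefore /sɔmelɛd/.

/sɔmelɛd/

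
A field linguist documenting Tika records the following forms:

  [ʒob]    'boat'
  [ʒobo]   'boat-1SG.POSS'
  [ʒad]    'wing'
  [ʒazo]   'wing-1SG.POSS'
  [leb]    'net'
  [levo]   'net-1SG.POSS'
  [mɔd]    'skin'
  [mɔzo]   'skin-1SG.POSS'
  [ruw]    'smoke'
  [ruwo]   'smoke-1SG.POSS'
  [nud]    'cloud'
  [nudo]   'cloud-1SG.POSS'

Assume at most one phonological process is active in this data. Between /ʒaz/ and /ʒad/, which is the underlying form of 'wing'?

In [ʒad] and [ʒazo] the final segment of 'wing' alternates: [d] ~ [z].
The stem 'cloud' ([nud], [nudo]) shows [d] unchanged in both environments, so [d] cannot be basic with [z] derived before the 1SG.POSS suffix.
So /z/ is underlying, and a rule of word-final hardening — voiced fricatives become stops word-finally — gives [d].

/ʒaz/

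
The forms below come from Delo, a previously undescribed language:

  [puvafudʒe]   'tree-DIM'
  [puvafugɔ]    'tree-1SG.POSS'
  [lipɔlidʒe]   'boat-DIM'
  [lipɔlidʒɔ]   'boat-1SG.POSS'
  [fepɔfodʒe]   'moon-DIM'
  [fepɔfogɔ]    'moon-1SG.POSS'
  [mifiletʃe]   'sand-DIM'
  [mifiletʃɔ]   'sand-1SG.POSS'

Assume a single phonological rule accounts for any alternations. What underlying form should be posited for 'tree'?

/puvafug/

The root 'tree' surfaces as [puvafudʒe] and [puvafugɔ], with a stem-final [dʒ] ~ [g] alternation.
The stem 'boat' ([lipɔlidʒe], [lipɔlidʒɔ]) shows [dʒ] unchanged in both environments, so [dʒ] cannot be basic with [g] derived before the 1SG.POSS suffix.
Therefore /g/ is basic and [dʒ] is derived by palatalization before a front vowel (/g/ becomes palato-alveolar [dʒ] before a front vowel).
The underlying form of 'tree' is therefore /puvafug/.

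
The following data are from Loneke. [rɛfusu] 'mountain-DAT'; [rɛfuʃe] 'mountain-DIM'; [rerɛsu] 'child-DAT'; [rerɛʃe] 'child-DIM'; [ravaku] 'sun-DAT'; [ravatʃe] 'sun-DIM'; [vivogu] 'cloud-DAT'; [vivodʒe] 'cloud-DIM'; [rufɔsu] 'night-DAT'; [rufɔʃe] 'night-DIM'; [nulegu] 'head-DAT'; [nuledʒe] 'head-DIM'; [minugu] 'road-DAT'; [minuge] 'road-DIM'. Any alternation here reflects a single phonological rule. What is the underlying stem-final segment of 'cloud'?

'cloud' shows [g] ~ [dʒ] at the end of the stem ([vivogu] vs [vivodʒe]).
If /g/ were underlying and a rule turned it into [dʒ] before the DIM suffix, 'road' would also alternate; but it has [g] in both [minugu] and [minuge].
The alternation reflects depalatalization: palato-alveolar /tʃ/, /dʒ/ and /ʃ/ become [k], [g] and [s] when no front vowel follows. /dʒ/ is underlying.

/dʒ/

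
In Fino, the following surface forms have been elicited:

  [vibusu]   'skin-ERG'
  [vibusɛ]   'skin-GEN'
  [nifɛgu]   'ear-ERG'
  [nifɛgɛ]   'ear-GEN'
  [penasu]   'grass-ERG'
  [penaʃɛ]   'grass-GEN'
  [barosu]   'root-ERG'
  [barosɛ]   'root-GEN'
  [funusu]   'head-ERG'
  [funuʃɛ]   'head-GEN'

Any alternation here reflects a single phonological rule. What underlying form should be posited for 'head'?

/funuʃ/

In [funusu] and [funuʃɛ] the final segment of 'head' alternates: [s] ~ [ʃ].
But 'root' keeps [s] in both environments ([barosu], [barosɛ]), so there is no rule changing /s/ to [ʃ] before the GEN suffix.
Therefore /ʃ/ is basic and [s] is derived by depalatalization (palato-alveolar /ʃ/ becomes [s] when no front vowel follows).
So 'head' = /funuʃ/.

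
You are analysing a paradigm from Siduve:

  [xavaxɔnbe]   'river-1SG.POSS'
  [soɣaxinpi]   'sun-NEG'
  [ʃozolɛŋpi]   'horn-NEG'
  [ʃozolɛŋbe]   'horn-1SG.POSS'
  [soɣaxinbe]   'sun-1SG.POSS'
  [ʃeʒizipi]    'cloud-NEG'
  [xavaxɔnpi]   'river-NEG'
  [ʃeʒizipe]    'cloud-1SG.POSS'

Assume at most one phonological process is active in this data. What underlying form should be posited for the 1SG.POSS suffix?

The 1SG.POSS suffix surfaces as [-be] and [-pe], depending on the final segment of the stem.
By contrast the NEG suffix keeps its initial [p] throughout — that segment must be underlying.
The 1SG.POSS suffix is therefore /-be/ underlyingly, with post-vocalic devoicing: voiced stops become voiceless after a vowel.

/-be/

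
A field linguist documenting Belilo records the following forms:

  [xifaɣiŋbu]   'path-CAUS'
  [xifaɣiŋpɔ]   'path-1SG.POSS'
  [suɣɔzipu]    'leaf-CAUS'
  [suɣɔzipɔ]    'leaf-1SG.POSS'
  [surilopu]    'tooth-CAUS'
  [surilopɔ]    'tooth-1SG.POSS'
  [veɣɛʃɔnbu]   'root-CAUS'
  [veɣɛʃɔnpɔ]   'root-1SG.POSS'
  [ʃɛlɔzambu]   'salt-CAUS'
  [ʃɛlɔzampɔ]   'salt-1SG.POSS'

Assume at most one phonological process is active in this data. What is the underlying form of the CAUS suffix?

/-bu/

The CAUS morpheme has two allomorphs, [-bu] and [-pu].
The 1SG.POSS suffix, which begins with [p], is invariant after every stem; so [p] is not altered by any rule here.
The CAUS suffix is therefore /-bu/ underlyingly, with post-vocalic devoicing: voiced stops become voiceless after a vowel.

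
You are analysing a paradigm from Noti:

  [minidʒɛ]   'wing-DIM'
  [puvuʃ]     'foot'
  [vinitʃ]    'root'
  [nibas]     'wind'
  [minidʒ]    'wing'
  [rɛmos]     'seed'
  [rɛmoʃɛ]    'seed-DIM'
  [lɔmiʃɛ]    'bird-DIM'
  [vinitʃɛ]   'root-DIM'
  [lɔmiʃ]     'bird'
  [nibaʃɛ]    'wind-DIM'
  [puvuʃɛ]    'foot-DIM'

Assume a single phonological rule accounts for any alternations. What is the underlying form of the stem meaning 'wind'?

/nibas/

In [nibaʃɛ] and [nibas] the final segment of 'wind' alternates: [ʃ] ~ [s].
But 'foot' keeps [ʃ] in both environments ([puvuʃɛ], [puvuʃ]), so there is no rule changing /ʃ/ to [s] in isolation.
The underlying segment must be /s/; /s/ becomes palato-alveolar [ʃ] before a front vowel, yielding [ʃ] there.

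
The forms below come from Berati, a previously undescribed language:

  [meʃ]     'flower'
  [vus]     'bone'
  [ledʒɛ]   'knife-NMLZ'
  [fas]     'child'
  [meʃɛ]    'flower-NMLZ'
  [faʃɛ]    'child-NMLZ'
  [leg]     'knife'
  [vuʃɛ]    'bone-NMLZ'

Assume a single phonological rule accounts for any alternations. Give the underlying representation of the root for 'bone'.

In [vuʃɛ] and [vus] the final segment of 'bone' alternates: [ʃ] ~ [s].
But 'flower' keeps [ʃ] in both environments ([meʃɛ], [meʃ]), so there is no rule changing /ʃ/ to [s] in isolation.
Therefore /s/ is basic and [ʃ] is derived by palatalization before a front vowel (/g/ and /s/ become palato-alveolar [dʒ] and [ʃ] before a front vowel).

/vus/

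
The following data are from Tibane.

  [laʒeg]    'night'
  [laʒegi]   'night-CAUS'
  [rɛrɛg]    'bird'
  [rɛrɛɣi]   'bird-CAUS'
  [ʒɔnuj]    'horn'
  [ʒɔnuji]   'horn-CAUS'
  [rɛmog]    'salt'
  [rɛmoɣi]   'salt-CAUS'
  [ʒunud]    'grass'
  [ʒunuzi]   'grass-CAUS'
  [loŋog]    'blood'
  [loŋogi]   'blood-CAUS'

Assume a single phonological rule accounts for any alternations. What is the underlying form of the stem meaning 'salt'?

/rɛmoɣ/

In [rɛmog] and [rɛmoɣi] the final segment of 'salt' alternates: [g] ~ [ɣ].
Compare 'blood', with invariant [g] in [loŋog] and [loŋogi]: an analysis with underlying /g/ and a rule producing [ɣ] before the CAUS suffix would wrongly predict alternation here too.
So /ɣ/ is underlying, and a rule of word-final hardening — voiced fricatives become stops word-finally — gives [g].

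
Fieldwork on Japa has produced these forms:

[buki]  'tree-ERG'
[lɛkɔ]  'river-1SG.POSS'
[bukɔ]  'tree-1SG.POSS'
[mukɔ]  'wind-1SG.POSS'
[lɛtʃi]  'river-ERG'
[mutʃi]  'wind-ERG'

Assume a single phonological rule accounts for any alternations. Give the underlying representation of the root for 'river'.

'river' shows [k] ~ [tʃ] at the end of the stem ([lɛkɔ] vs [lɛtʃi]).
The stem 'tree' ([bukɔ], [buki]) shows [k] unchanged in both environments, so [k] cannot be basic with [tʃ] derived before the ERG suffix.
Therefore /tʃ/ is basic and [k] is derived by depalatalization (palato-alveolar /tʃ/ becomes [k] when no front vowel follows).

/lɛtʃ/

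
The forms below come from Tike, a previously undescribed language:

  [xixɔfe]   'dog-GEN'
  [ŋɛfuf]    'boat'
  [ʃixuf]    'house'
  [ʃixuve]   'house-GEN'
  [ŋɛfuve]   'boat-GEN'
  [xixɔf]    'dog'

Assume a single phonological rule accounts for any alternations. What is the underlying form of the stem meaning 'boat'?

/ŋɛfuv/

'boat' shows [v] ~ [f] at the end of the stem ([ŋɛfuve] vs [ŋɛfuf]).
If /f/ were underlying and a rule turned it into [v] before the GEN suffix, 'dog' would also alternate; but it has [f] in both [xixɔfe] and [xixɔf].
The alternation reflects word-final obstruent devoicing: voiced obstruents become voiceless word-finally. /v/ is underlying.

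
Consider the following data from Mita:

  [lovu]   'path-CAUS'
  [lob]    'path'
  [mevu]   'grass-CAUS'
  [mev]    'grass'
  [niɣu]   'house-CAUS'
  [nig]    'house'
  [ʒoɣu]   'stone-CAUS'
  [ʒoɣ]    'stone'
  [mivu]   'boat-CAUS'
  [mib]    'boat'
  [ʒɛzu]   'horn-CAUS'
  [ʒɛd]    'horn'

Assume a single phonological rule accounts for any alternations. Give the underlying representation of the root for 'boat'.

'boat' shows [v] ~ [b] at the end of the stem ([mivu] vs [mib]).
The stem 'grass' ([mevu], [mev]) shows [v] unchanged in both environments, so [v] cannot be basic with [b] derived in isolation.
So /b/ is underlying, and a rule of intervocalic spirantization — voiced stops become fricatives between vowels — gives [v].

/mib/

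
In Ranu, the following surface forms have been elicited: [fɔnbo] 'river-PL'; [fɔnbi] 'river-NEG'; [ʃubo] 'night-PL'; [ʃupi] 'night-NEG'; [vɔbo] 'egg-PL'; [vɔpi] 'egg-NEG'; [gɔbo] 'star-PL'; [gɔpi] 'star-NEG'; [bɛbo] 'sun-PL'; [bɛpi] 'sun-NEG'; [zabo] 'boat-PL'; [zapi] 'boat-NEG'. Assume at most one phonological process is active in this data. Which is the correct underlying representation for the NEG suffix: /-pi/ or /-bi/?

/-pi/

The NEG suffix surfaces as [-bi] and [-pi], depending on the final segment of the stem.
The PL suffix, which begins with [b], is invariant after every stem; so [b] is not altered by any rule here.
So the underlying form is /-pi/, and voiceless stops become voiced after a nasal.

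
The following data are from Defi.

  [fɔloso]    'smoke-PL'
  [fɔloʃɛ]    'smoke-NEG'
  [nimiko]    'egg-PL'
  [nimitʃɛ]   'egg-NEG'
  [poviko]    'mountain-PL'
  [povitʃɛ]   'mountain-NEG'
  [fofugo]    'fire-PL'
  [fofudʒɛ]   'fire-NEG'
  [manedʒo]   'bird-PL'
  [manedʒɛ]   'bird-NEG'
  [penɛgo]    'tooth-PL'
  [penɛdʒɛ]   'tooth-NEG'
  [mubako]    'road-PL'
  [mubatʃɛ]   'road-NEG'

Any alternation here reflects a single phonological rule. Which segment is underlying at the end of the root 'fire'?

/g/

'fire' shows [g] ~ [dʒ] at the end of the stem ([fofugo] vs [fofudʒɛ]).
If /dʒ/ were underlying and a rule turned it into [g] before the PL suffix, 'bird' would also alternate; but it has [dʒ] in both [manedʒo] and [manedʒɛ].
Therefore /g/ is basic and [dʒ] is derived by palatalization before a front vowel (/k/, /g/ and /s/ become palato-alveolar [tʃ], [dʒ] and [ʃ] before a front vowel).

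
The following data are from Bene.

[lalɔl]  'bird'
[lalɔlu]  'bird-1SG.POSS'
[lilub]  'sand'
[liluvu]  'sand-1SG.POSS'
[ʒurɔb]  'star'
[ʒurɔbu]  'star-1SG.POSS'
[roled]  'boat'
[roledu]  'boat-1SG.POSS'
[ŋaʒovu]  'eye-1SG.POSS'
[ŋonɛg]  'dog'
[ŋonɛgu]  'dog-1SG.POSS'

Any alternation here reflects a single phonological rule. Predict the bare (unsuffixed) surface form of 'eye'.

[ŋaʒob]

The root 'sand' surfaces as [lilub] and [liluvu], with a stem-final [b] ~ [v] alternation.
Compare 'star', with invariant [b] in [ʒurɔb] and [ʒurɔbu]: an analysis with underlying /b/ and a rule producing [v] before the 1SG.POSS suffix would wrongly predict alternation here too.
Therefore /v/ is basic and [b] is derived by word-final hardening (voiced fricatives become stops word-finally).
The one attested form of 'eye', [ŋaʒovu], shows underlying /ŋaʒov/. Applying the same rule word-finally gives [ŋaʒob].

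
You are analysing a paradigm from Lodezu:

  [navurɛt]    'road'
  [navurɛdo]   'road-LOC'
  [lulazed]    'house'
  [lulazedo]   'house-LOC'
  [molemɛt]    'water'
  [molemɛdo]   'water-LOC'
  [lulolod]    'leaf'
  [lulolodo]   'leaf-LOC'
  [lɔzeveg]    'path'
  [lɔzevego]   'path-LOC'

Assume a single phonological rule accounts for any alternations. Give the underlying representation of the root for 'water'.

In [molemɛt] and [molemɛdo] the final segment of 'water' alternates: [t] ~ [d].
The stem 'leaf' ([lulolod], [lulolodo]) shows [d] unchanged in both environments, so [d] cannot be basic with [t] derived in isolation.
Therefore /t/ is basic and [d] is derived by intervocalic voicing (voiceless stops become voiced between vowels).
So 'water' = /molemɛt/.

/molemɛt/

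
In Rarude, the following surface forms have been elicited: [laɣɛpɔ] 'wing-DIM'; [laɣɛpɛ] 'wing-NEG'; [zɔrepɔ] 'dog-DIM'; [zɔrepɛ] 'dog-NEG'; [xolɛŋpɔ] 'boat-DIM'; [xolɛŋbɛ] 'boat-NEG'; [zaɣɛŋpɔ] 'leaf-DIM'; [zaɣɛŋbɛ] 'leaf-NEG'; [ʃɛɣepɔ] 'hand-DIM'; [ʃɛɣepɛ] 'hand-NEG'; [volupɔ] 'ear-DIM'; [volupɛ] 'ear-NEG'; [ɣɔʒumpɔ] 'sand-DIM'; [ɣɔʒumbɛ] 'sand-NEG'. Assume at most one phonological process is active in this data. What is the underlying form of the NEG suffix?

The NEG morpheme has two allomorphs, [-bɛ] and [-pɛ].
The DIM suffix, which begins with [p], is invariant after every stem; so [p] is not altered by any rule here.
The NEG suffix is therefore /-bɛ/ underlyingly, with post-vocalic devoicing: voiced stops become voiceless after a vowel.

/-bɛ/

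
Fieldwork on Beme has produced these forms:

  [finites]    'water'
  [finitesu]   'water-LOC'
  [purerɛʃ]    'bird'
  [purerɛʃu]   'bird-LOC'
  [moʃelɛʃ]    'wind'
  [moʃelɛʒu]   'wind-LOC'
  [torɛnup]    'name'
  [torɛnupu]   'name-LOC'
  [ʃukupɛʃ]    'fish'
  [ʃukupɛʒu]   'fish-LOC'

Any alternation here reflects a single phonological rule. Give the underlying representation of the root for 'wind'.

The stem for 'wind' ends in [ʃ] in [moʃelɛʃ] but [ʒ] in [moʃelɛʒu].
Compare 'bird', with invariant [ʃ] in [purerɛʃ] and [purerɛʃu]: an analysis with underlying /ʃ/ and a rule producing [ʒ] before the LOC suffix would wrongly predict alternation here too.
So /ʒ/ is underlying, and a rule of word-final obstruent devoicing — voiced obstruents become voiceless word-finally — gives [ʃ].

/moʃelɛʒ/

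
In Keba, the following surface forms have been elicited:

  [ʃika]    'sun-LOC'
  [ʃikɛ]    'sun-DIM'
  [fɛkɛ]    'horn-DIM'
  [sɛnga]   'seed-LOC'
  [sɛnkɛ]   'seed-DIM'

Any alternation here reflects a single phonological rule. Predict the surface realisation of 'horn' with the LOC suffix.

The LOC suffix surfaces as [-ga] and [-ka], depending on the final segment of the stem.
By contrast the DIM suffix keeps its initial [k] throughout — that segment must be underlying.
So the underlying form is /-ga/, and voiced stops become voiceless after a vowel.
After 'horn', which ends in a vowel, the suffix surfaces as [-ka], giving [fɛka].

[fɛka]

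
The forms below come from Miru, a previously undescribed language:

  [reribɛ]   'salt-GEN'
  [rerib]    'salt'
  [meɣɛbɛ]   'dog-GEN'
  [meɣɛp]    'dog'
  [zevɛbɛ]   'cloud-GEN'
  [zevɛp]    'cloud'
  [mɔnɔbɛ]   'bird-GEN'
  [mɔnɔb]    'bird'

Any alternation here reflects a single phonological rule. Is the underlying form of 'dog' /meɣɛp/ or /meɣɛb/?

'dog' shows [b] ~ [p] at the end of the stem ([meɣɛbɛ] vs [meɣɛp]).
But 'salt' keeps [b] in both environments ([reribɛ], [rerib]), so there is no rule changing /b/ to [p] in isolation.
The alternation reflects intervocalic voicing: voiceless stops become voiced between vowels. /p/ is underlying.

/meɣɛp/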